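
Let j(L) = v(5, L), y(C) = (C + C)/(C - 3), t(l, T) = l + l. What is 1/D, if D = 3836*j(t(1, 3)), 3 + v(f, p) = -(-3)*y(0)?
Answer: -1/11508 ≈ -8.6896e-5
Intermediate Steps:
t(l, T) = 2*l
y(C) = 2*C/(-3 + C) (y(C) = (2*C)/(-3 + C) = 2*C/(-3 + C))
v(f, p) = -3 (v(f, p) = -3 - (-3)*2*0/(-3 + 0) = -3 - (-3)*2*0/(-3) = -3 - (-3)*2*0*(-⅓) = -3 - (-3)*0 = -3 - 1*0 = -3 + 0 = -3)
j(L) = -3
D = -11508 (D = 3836*(-3) = -11508)
1/D = 1/(-11508) = -1/11508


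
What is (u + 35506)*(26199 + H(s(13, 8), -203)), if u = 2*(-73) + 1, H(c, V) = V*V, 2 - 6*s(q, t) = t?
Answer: 2383614288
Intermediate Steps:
s(q, t) = ⅓ - t/6
H(c, V) = V²
u = -145 (u = -146 + 1 = -145)
(u + 35506)*(26199 + H(s(13, 8), -203)) = (-145 + 35506)*(26199 + (-203)²) = 35361*(26199 + 41209) = 35361*67408 = 2383614288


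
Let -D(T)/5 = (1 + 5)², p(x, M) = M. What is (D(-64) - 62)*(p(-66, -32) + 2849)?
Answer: -681714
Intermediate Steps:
D(T) = -180 (D(T) = -5*(1 + 5)² = -5*6² = -5*36 = -180)
(D(-64) - 62)*(p(-66, -32) + 2849) = (-180 - 62)*(-32 + 2849) = -242*2817 = -681714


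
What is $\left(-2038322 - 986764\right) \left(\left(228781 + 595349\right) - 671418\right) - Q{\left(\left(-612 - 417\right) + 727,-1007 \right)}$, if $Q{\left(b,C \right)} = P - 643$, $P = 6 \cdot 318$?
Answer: $-461966934497$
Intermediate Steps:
$P = 1908$
$Q{\left(b,C \right)} = 1265$ ($Q{\left(b,C \right)} = 1908 - 643 = 1265$)
$\left(-2038322 - 986764\right) \left(\left(228781 + 595349\right) - 671418\right) - Q{\left(\left(-612 - 417\right) + 727,-1007 \right)} = \left(-2038322 - 986764\right) \left(\left(228781 + 595349\right) - 671418\right) - 1265 = - 3025086 \left(824130 - 671418\right) - 1265 = \left(-3025086\right) 152712 - 1265 = -461966933232 - 1265 = -461966934497$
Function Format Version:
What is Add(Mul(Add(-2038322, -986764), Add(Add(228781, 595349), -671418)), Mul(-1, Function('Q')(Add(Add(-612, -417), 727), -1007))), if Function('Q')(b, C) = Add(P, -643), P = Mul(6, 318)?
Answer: -461966934497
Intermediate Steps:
P = 1908
Function('Q')(b, C) = 1265 (Function('Q')(b, C) = Add(1908, -643) = 1265)
Add(Mul(Add(-2038322, -986764), Add(Add(228781, 595349), -671418)), Mul(-1, Function('Q')(Add(Add(-612, -417), 727), -1007))) = Add(Mul(Add(-2038322, -986764), Add(Add(228781, 595349), -671418)), Mul(-1, 1265)) = Add(Mul(-3025086, Add(824130, -671418)), -1265) = Add(Mul(-3025086, 152712), -1265) = Add(-461966933232, -1265) = -461966934497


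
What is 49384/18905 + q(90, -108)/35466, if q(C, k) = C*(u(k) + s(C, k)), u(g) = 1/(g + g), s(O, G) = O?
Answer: 22854906803/8045816760 ≈ 2.8406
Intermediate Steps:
u(g) = 1/(2*g)
q(C, k) = C*(C + 1/(2*k)) (q(C, k) = C*(1/(2*k) + C) = C*(C + 1/(2*k)))
49384/18905 + q(90, -108)/35466 = 49384/18905 + (90² + (½)*90/(-108))/35466 = 49384*(1/18905) + (8100 + (½)*90*(-1/108))*(1/35466) = 49384/18905 + (8100 - 5/12)*(1/35466) = 49384/18905 + (97195/12)*(1/35466) = 49384/18905 + 97195/425592 = 22854906803/8045816760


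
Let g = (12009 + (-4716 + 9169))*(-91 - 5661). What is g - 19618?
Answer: -94709042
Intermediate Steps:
g = -94689424 (g = (12009 + 4453)*(-5752) = 16462*(-5752) = -94689424)
g - 19618 = -94689424 - 19618 = -94709042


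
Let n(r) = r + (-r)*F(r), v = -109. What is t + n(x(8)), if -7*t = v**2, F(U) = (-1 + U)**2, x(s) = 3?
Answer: -11944/7 ≈ -1706.3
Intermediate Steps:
n(r) = r - r*(-1 + r)**2 (n(r) = r + (-r)*(-1 + r)**2 = r - r*(-1 + r)**2)
t = -11881/7 (t = -1/7*(-109)**2 = -1/7*11881 = -11881/7 ≈ -1697.3)
t + n(x(8)) = -11881/7 + 3**2*(2 - 1*3) = -11881/7 + 9*(2 - 3) = -11881/7 + 9*(-1) = -11881/7 - 9 = -11944/7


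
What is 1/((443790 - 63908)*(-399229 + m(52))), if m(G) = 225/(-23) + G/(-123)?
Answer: -2829/429056855729984 ≈ -6.5935e-12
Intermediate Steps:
m(G) = -225/23 - G/123 (m(G) = 225*(-1/23) + G*(-1/123) = -225/23 - G/123)
1/((443790 - 63908)*(-399229 + m(52))) = 1/((443790 - 63908)*(-399229 + (-225/23 - 1/123*52))) = 1/(379882*(-399229 + (-225/23 - 52/123))) = 1/(379882*(-399229 - 28871/2829)) = 1/(379882*(-1129447712/2829)) = 1/(-429056855729984/2829) = -2829/429056855729984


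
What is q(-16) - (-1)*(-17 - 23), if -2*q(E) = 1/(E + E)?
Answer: -2559/64 ≈ -39.984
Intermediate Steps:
q(E) = -1/(4*E) (q(E) = -1/(2*(E + E)) = -1/(2*E)/2 = -1/(4*E))
q(-16) - (-1)*(-17 - 23) = -1/4/(-16) - (-1)*(-17 - 23) = -1/4*(-1/16) - (-1)*(-40) = 1/64 - 1*40 = 1/64 - 40 = -2559/64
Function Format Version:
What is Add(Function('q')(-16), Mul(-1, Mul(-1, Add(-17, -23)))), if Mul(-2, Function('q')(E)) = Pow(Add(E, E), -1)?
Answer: Rational(-2559, 64) ≈ -39.984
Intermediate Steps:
Function('q')(E) = Mul(Rational(-1, 4), Pow(E, -1)) (Function('q')(E) = Mul(Rational(-1, 2), Pow(Add(E, E), -1)) = Mul(Rational(-1, 2), Pow(Mul(2, E), -1)) = Mul(Rational(-1, 2), Mul(Rational(1, 2), Pow(E, -1))) = Mul(Rational(-1, 4), Pow(E, -1)))
Add(Function('q')(-16), Mul(-1, Mul(-1, Add(-17, -23)))) = Add(Mul(Rational(-1, 4), Pow(-16, -1)), Mul(-1, Mul(-1, Add(-17, -23)))) = Add(Mul(Rational(-1, 4), Rational(-1, 16)), Mul(-1, Mul(-1, -40))) = Add(Rational(1, 64), Mul(-1, 40)) = Add(Rational(1, 64), -40) = Rational(-2559, 64)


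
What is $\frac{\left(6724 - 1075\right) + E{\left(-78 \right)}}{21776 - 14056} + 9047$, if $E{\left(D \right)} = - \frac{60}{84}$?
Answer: $\frac{244469709}{27020} \approx 9047.7$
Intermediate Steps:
$E{\left(D \right)} = - \frac{5}{7}$ ($E{\left(D \right)} = \left(-60\right) \frac{1}{84} = - \frac{5}{7}$)
$\frac{\left(6724 - 1075\right) + E{\left(-78 \right)}}{21776 - 14056} + 9047 = \frac{\left(6724 - 1075\right) - \frac{5}{7}}{21776 - 14056} + 9047 = \frac{\left(6724 - 1075\right) - \frac{5}{7}}{7720} + 9047 = \left(5649 - \frac{5}{7}\right) \frac{1}{7720} + 9047 = \frac{39538}{7} \cdot \frac{1}{7720} + 9047 = \frac{19769}{27020} + 9047 = \frac{244469709}{27020}$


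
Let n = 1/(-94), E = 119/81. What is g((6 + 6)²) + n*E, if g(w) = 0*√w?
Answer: -119/7614 ≈ -0.015629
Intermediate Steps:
E = 119/81 (E = 119*(1/81) = 119/81 ≈ 1.4691)
n = -1/94 ≈ -0.010638
g(w) = 0
g((6 + 6)²) + n*E = 0 - 1/94*119/81 = 0 - 119/7614 = -119/7614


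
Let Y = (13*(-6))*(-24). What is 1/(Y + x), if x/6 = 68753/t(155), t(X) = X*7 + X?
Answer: 620/1366899 ≈ 0.00045358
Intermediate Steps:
t(X) = 8*X (t(X) = 7*X + X = 8*X)
Y = 1872 (Y = -78*(-24) = 1872)
x = 206259/620 (x = 6*(68753/((8*155))) = 6*(68753/1240) = 206259/620 ≈ 332.68)
1/(Y + x) = 1/(1872 + 206259/620) = 1/(1366899/620) = 620/1366899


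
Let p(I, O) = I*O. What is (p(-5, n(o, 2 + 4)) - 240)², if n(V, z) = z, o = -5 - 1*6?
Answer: 72900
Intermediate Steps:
o = -11 (o = -5 - 6 = -11)
(p(-5, n(o, 2 + 4)) - 240)² = (-5*(2 + 4) - 240)² = (-5*6 - 240)² = (-30 - 240)² = (-270)² = 72900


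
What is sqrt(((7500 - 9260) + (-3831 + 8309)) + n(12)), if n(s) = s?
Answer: sqrt(2730) ≈ 52.249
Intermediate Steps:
sqrt(((7500 - 9260) + (-3831 + 8309)) + n(12)) = sqrt(((7500 - 9260) + (-3831 + 8309)) + 12) = sqrt((-1760 + 4478) + 12) = sqrt(2718 + 12) = sqrt(2730)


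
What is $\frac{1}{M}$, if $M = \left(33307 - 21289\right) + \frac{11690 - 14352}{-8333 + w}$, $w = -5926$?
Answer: $\frac{14259}{171367324} \approx 8.3207 \cdot 10^{-5}$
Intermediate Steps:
$M = \frac{171367324}{14259}$ ($M = \left(33307 - 21289\right) + \frac{11690 - 14352}{-8333 - 5926} = 12018 - \frac{2662}{-14259} = 12018 - - \frac{2662}{14259} = 12018 + \frac{2662}{14259} = \frac{171367324}{14259} \approx 12018.0$)
$\frac{1}{M} = \frac{1}{\frac{171367324}{14259}} = \frac{14259}{171367324}$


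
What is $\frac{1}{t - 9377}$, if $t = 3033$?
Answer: $- \frac{1}{6344} \approx -0.00015763$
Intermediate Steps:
$\frac{1}{t - 9377} = \frac{1}{3033 - 9377} = \frac{1}{-6344} = - \frac{1}{6344}$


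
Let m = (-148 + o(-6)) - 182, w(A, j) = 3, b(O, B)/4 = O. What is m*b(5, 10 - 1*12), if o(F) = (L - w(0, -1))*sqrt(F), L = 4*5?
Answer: -6600 + 340*I*sqrt(6) ≈ -6600.0 + 832.83*I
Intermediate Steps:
L = 20
b(O, B) = 4*O
o(F) = 17*sqrt(F) (o(F) = (20 - 1*3)*sqrt(F) = (20 - 3)*sqrt(F) = 17*sqrt(F))
m = -330 + 17*I*sqrt(6) (m = (-148 + 17*sqrt(-6)) - 182 = (-148 + 17*(I*sqrt(6))) - 182 = (-148 + 17*I*sqrt(6)) - 182 = -330 + 17*I*sqrt(6) ≈ -330.0 + 41.641*I)
m*b(5, 10 - 1*12) = (-330 + 17*I*sqrt(6))*(4*5) = (-330 + 17*I*sqrt(6))*20 = -6600 + 340*I*sqrt(6)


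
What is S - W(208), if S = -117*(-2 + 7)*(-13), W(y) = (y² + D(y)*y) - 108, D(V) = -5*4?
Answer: -31391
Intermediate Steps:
D(V) = -20
W(y) = -108 + y² - 20*y (W(y) = (y² - 20*y) - 108 = -108 + y² - 20*y)
S = 7605 (S = -585*(-13) = -117*(-65) = 7605)
S - W(208) = 7605 - (-108 + 208² - 20*208) = 7605 - (-108 + 43264 - 4160) = 7605 - 1*38996 = 7605 - 38996 = -31391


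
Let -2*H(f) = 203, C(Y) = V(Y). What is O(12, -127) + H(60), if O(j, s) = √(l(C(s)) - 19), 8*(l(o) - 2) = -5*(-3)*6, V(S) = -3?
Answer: -203/2 + I*√23/2 ≈ -101.5 + 2.3979*I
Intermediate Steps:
C(Y) = -3
l(o) = 53/4 (l(o) = 2 + (-5*(-3)*6)/8 = 2 + (15*6)/8 = 2 + (⅛)*90 = 2 + 45/4 = 53/4)
H(f) = -203/2 (H(f) = -½*203 = -203/2)
O(j, s) = I*√23/2 (O(j, s) = √(53/4 - 19) = √(-23/4) = I*√23/2)
O(12, -127) + H(60) = I*√23/2 - 203/2 = -203/2 + I*√23/2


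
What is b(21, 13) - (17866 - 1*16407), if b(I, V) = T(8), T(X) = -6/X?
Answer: -5839/4 ≈ -1459.8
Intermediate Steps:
b(I, V) = -¾ (b(I, V) = -6/8 = -6*⅛ = -¾)
b(21, 13) - (17866 - 1*16407) = -¾ - (17866 - 1*16407) = -¾ - (17866 - 16407) = -¾ - 1*1459 = -¾ - 1459 = -5839/4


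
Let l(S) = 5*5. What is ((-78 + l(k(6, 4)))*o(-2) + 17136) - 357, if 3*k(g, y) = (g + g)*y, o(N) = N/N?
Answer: 16726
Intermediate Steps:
o(N) = 1
k(g, y) = 2*g*y/3 (k(g, y) = ((g + g)*y)/3 = ((2*g)*y)/3 = (2*g*y)/3 = 2*g*y/3)
l(S) = 25
((-78 + l(k(6, 4)))*o(-2) + 17136) - 357 = ((-78 + 25)*1 + 17136) - 357 = (-53*1 + 17136) - 357 = (-53 + 17136) - 357 = 17083 - 357 = 16726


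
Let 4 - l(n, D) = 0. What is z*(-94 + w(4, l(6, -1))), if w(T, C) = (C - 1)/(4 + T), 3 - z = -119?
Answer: -45689/4 ≈ -11422.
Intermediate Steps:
z = 122 (z = 3 - 1*(-119) = 3 + 119 = 122)
l(n, D) = 4 (l(n, D) = 4 - 1*0 = 4 + 0 = 4)
w(T, C) = (-1 + C)/(4 + T)
z*(-94 + w(4, l(6, -1))) = 122*(-94 + (-1 + 4)/(4 + 4)) = 122*(-94 + 3/8) = 122*(-749/8) = -45689/4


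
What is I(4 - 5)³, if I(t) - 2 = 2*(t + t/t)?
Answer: 8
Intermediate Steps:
I(t) = 4 + 2*t (I(t) = 2 + 2*(t + t/t) = 2 + 2*(t + 1) = 2 + 2*(1 + t) = 2 + (2 + 2*t) = 4 + 2*t)
I(4 - 5)³ = (4 + 2*(4 - 5))³ = (4 + 2*(-1))³ = (4 - 2)³ = 2³ = 8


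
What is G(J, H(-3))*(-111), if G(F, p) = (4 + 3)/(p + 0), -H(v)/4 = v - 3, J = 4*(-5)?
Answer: -259/8 ≈ -32.375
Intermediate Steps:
J = -20
H(v) = 12 - 4*v (H(v) = -4*(v - 3) = -4*(-3 + v) = 12 - 4*v)
G(F, p) = 7/p
G(J, H(-3))*(-111) = (7/(12 - 4*(-3)))*(-111) = (7/(12 + 12))*(-111) = (7/24)*(-111) = -259/8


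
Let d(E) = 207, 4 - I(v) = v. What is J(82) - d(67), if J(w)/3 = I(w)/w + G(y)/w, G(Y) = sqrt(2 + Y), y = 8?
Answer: -8604/41 + 3*sqrt(10)/82 ≈ -209.74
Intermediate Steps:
I(v) = 4 - v
J(w) = 3*sqrt(10)/w + 3*(4 - w)/w (J(w) = 3*((4 - w)/w + sqrt(2 + 8)/w) = 3*((4 - w)/w + sqrt(10)/w) = 3*(sqrt(10)/w + (4 - w)/w) = 3*sqrt(10)/w + 3*(4 - w)/w)
J(82) - d(67) = 3*(4 + sqrt(10) - 1*82)/82 - 1*207 = 3*(1/82)*(4 + sqrt(10) - 82) - 207 = 3*(1/82)*(-78 + sqrt(10)) - 207 = (-117/41 + 3*sqrt(10)/82) - 207 = -8604/41 + 3*sqrt(10)/82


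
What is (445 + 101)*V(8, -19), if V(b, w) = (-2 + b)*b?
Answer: 26208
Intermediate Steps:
V(b, w) = b*(-2 + b)
(445 + 101)*V(8, -19) = (445 + 101)*(8*(-2 + 8)) = 546*(8*6) = 546*48 = 26208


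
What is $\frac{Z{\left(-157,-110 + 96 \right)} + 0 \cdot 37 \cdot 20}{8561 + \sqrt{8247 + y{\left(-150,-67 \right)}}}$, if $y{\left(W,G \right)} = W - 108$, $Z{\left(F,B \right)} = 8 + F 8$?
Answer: $- \frac{2671032}{18320683} + \frac{312 \sqrt{7989}}{18320683} \approx -0.14427$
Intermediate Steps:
$Z{\left(F,B \right)} = 8 + 8 F$
$y{\left(W,G \right)} = -108 + W$
$\frac{Z{\left(-157,-110 + 96 \right)} + 0 \cdot 37 \cdot 20}{8561 + \sqrt{8247 + y{\left(-150,-67 \right)}}} = \frac{\left(8 + 8 \left(-157\right)\right) + 0 \cdot 37 \cdot 20}{8561 + \sqrt{8247 - 258}} = \frac{\left(8 - 1256\right) + 0 \cdot 20}{8561 + \sqrt{8247 - 258}} = \frac{-1248 + 0}{8561 + \sqrt{7989}} = - \frac{1248}{8561 + \sqrt{7989}}$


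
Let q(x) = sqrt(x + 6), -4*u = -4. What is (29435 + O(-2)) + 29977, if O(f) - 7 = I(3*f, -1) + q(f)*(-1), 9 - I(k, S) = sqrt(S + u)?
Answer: 59426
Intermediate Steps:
u = 1 (u = -1/4*(-4) = 1)
q(x) = sqrt(6 + x)
I(k, S) = 9 - sqrt(1 + S) (I(k, S) = 9 - sqrt(S + 1) = 9 - sqrt(1 + S))
O(f) = 16 - sqrt(6 + f) (O(f) = 7 + ((9 - sqrt(1 - 1)) + sqrt(6 + f)*(-1)) = 7 + ((9 - sqrt(0)) - sqrt(6 + f)) = 7 + ((9 - 1*0) - sqrt(6 + f)) = 7 + ((9 + 0) - sqrt(6 + f)) = 7 + (9 - sqrt(6 + f)) = 16 - sqrt(6 + f))
(29435 + O(-2)) + 29977 = (29435 + (16 - sqrt(6 - 2))) + 29977 = (29435 + (16 - sqrt(4))) + 29977 = (29435 + (16 - 1*2)) + 29977 = (29435 + (16 - 2)) + 29977 = (29435 + 14) + 29977 = 29449 + 29977 = 59426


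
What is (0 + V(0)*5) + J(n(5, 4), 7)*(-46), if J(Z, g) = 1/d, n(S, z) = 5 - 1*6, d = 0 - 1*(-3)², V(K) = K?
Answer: 46/9 ≈ 5.1111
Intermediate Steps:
d = -9 (d = 0 - 1*9 = 0 - 9 = -9)
n(S, z) = -1 (n(S, z) = 5 - 6 = -1)
J(Z, g) = -⅑ (J(Z, g) = 1/(-9) = -⅑)
(0 + V(0)*5) + J(n(5, 4), 7)*(-46) = (0 + 0*5) - ⅑*(-46) = (0 + 0) + 46/9 = 0 + 46/9 = 46/9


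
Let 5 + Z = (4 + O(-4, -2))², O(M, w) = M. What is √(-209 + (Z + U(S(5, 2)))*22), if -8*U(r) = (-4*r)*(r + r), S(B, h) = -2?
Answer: I*√231 ≈ 15.199*I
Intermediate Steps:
U(r) = r² (U(r) = -(-4*r)*(r + r)/8 = -(-4*r)*2*r/8 = -(-1)*r² = r²)
Z = -5 (Z = -5 + (4 - 4)² = -5 + 0² = -5 + 0 = -5)
√(-209 + (Z + U(S(5, 2)))*22) = √(-209 + (-5 + (-2)²)*22) = √(-209 + (-5 + 4)*22) = √(-209 - 1*22) = √(-209 - 22) = √(-231) = I*√231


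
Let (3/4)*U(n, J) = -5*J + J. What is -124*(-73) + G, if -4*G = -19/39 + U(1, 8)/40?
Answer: 2353621/260 ≈ 9052.4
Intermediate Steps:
U(n, J) = -16*J/3 (U(n, J) = 4*(-5*J + J)/3 = 4*(-4*J)/3 = -16*J/3)
G = 101/260 (G = -(-19/39 - 16/3*8/40)/4 = -(-19*1/39 - 128/3*1/40)/4 = -(-19/39 - 16/15)/4 = -¼*(-101/65) = 101/260 ≈ 0.38846)
-124*(-73) + G = -124*(-73) + 101/260 = 9052 + 101/260 = 2353621/260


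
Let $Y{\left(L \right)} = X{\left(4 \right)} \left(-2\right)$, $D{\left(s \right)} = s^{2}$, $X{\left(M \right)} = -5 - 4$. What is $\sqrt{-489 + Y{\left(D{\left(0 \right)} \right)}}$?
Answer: $i \sqrt{471} \approx 21.703 i$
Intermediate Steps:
$X{\left(M \right)} = -9$ ($X{\left(M \right)} = -5 - 4 = -9$)
$Y{\left(L \right)} = 18$ ($Y{\left(L \right)} = \left(-9\right) \left(-2\right) = 18$)
$\sqrt{-489 + Y{\left(D{\left(0 \right)} \right)}} = \sqrt{-489 + 18} = \sqrt{-471} = i \sqrt{471}$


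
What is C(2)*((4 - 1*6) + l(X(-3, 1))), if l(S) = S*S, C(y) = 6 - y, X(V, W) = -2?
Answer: 8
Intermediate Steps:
l(S) = S**2
C(2)*((4 - 1*6) + l(X(-3, 1))) = (6 - 1*2)*((4 - 1*6) + (-2)**2) = (6 - 2)*((4 - 6) + 4) = 4*(-2 + 4) = 4*2 = 8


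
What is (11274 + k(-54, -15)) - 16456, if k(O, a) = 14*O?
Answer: -5938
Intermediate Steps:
(11274 + k(-54, -15)) - 16456 = (11274 + 14*(-54)) - 16456 = (11274 - 756) - 16456 = 10518 - 16456 = -5938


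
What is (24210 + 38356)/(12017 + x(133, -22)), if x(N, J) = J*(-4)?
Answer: 62566/12105 ≈ 5.1686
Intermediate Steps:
x(N, J) = -4*J
(24210 + 38356)/(12017 + x(133, -22)) = (24210 + 38356)/(12017 - 4*(-22)) = 62566/(12017 + 88) = 62566/12105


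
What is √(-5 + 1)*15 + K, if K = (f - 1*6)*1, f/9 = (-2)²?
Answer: 30 + 30*I ≈ 30.0 + 30.0*I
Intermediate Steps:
f = 36 (f = 9*(-2)² = 9*4 = 36)
K = 30 (K = (36 - 1*6)*1 = (36 - 6)*1 = 30*1 = 30)
√(-5 + 1)*15 + K = √(-5 + 1)*15 + 30 = √(-4)*15 + 30 = (2*I)*15 + 30 = 30*I + 30 = 30 + 30*I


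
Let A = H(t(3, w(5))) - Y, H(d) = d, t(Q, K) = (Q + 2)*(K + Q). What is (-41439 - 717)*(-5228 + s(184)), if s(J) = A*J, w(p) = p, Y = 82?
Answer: 546173136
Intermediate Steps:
t(Q, K) = (2 + Q)*(K + Q)
A = -42 (A = (3² + 2*5 + 2*3 + 5*3) - 1*82 = (9 + 10 + 6 + 15) - 82 = 40 - 82 = -42)
s(J) = -42*J
(-41439 - 717)*(-5228 + s(184)) = (-41439 - 717)*(-5228 - 42*184) = -42156*(-5228 - 7728) = -42156*(-12956) = 546173136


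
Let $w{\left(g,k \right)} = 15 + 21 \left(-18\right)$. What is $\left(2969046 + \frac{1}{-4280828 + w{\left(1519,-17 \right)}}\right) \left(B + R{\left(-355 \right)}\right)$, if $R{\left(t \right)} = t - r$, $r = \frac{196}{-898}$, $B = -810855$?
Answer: $- \frac{4629787412892130551720}{1922254759} \approx -2.4085 \cdot 10^{12}$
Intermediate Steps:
$r = - \frac{98}{449}$ ($r = 196 \left(- \frac{1}{898}\right) = - \frac{98}{449} \approx -0.21826$)
$w{\left(g,k \right)} = -363$ ($w{\left(g,k \right)} = 15 - 378 = -363$)
$R{\left(t \right)} = \frac{98}{449} + t$ ($R{\left(t \right)} = t - - \frac{98}{449} = t + \frac{98}{449} = \frac{98}{449} + t$)
$\left(2969046 + \frac{1}{-4280828 + w{\left(1519,-17 \right)}}\right) \left(B + R{\left(-355 \right)}\right) = \left(2969046 + \frac{1}{-4280828 - 363}\right) \left(-810855 + \left(\frac{98}{449} - 355\right)\right) = \left(2969046 + \frac{1}{-4281191}\right) \left(-810855 - \frac{159297}{449}\right) = \left(2969046 - \frac{1}{4281191}\right) \left(- \frac{364233192}{449}\right) = \frac{12711053013785}{4281191} \left(- \frac{364233192}{449}\right) = - \frac{4629787412892130551720}{1922254759}$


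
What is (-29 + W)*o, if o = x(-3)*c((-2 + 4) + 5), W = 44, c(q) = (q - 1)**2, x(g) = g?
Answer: -1620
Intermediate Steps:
c(q) = (-1 + q)**2
o = -108 (o = -3*(-1 + ((-2 + 4) + 5))**2 = -3*(-1 + (2 + 5))**2 = -3*(-1 + 7)**2 = -3*6**2 = -3*36 = -108)
(-29 + W)*o = (-29 + 44)*(-108) = 15*(-108) = -1620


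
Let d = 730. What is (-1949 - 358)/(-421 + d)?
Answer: -769/103 ≈ -7.4660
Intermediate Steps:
(-1949 - 358)/(-421 + d) = (-1949 - 358)/(-421 + 730) = -2307/309 = -2307*1/309 = -769/103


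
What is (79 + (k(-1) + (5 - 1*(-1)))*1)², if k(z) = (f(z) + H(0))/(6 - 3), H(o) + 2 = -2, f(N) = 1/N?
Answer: 62500/9 ≈ 6944.4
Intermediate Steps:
H(o) = -4 (H(o) = -2 - 2 = -4)
k(z) = -4/3 + 1/(3*z) (k(z) = (1/z - 4)/(6 - 3) = (-4 + 1/z)/3 = (-4 + 1/z)*(⅓) = -4/3 + 1/(3*z))
(79 + (k(-1) + (5 - 1*(-1)))*1)² = (79 + ((⅓)*(1 - 4*(-1))/(-1) + (5 - 1*(-1)))*1)² = (79 + ((⅓)*(-1)*(1 + 4) + (5 + 1))*1)² = (79 + ((⅓)*(-1)*5 + 6)*1)² = (79 + (-5/3 + 6)*1)² = (79 + (13/3)*1)² = (79 + 13/3)² = (250/3)² = 62500/9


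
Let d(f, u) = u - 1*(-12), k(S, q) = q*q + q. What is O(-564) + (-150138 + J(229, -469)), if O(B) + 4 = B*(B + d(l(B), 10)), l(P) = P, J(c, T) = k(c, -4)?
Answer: 155558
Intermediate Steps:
k(S, q) = q + q² (k(S, q) = q² + q = q + q²)
J(c, T) = 12 (J(c, T) = -4*(1 - 4) = -4*(-3) = 12)
d(f, u) = 12 + u (d(f, u) = u + 12 = 12 + u)
O(B) = -4 + B*(22 + B) (O(B) = -4 + B*(B + (12 + 10)) = -4 + B*(B + 22) = -4 + B*(22 + B))
O(-564) + (-150138 + J(229, -469)) = (-4 + (-564)² + 22*(-564)) + (-150138 + 12) = (-4 + 318096 - 12408) - 150126 = 305684 - 150126 = 155558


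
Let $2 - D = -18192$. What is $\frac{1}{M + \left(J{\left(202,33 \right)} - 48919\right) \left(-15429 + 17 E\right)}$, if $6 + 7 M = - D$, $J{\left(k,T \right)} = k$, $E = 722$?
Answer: $\frac{1}{153699535} \approx 6.5062 \cdot 10^{-9}$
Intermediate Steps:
$D = 18194$ ($D = 2 - -18192 = 2 + 18192 = 18194$)
$M = -2600$ ($M = - \frac{6}{7} + \frac{\left(-1\right) 18194}{7} = - \frac{6}{7} + \frac{1}{7} \left(-18194\right) = - \frac{6}{7} - \frac{18194}{7} = -2600$)
$\frac{1}{M + \left(J{\left(202,33 \right)} - 48919\right) \left(-15429 + 17 E\right)} = \frac{1}{-2600 + \left(202 - 48919\right) \left(-15429 + 17 \cdot 722\right)} = \frac{1}{-2600 - 48717 \left(-15429 + 12274\right)} = \frac{1}{-2600 - -153702135} = \frac{1}{-2600 + 153702135} = \frac{1}{153699535}$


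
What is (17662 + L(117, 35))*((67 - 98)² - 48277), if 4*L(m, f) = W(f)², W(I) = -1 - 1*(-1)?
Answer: -835695192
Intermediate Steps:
W(I) = 0 (W(I) = -1 + 1 = 0)
L(m, f) = 0 (L(m, f) = (¼)*0² = (¼)*0 = 0)
(17662 + L(117, 35))*((67 - 98)² - 48277) = (17662 + 0)*((67 - 98)² - 48277) = 17662*((-31)² - 48277) = 17662*(961 - 48277) = 17662*(-47316) = -835695192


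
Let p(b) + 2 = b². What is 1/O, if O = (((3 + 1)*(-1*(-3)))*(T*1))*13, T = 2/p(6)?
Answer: 17/156 ≈ 0.10897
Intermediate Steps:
p(b) = -2 + b²
T = 1/17 (T = 2/(-2 + 6²) = 2/(-2 + 36) = 2/34 = 2*(1/34) = 1/17 ≈ 0.058824)
O = 156/17 (O = (((3 + 1)*(-1*(-3)))*((1/17)*1))*13 = ((4*3)*(1/17))*13 = (12*(1/17))*13 = (12/17)*13 = 156/17 ≈ 9.1765)
1/O = 1/(156/17) = 17/156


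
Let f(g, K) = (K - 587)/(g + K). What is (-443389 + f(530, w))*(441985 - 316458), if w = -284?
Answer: -13691802920755/246 ≈ -5.5658e+10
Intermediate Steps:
f(g, K) = (-587 + K)/(K + g)
(-443389 + f(530, w))*(441985 - 316458) = (-443389 + (-587 - 284)/(-284 + 530))*(441985 - 316458) = (-443389 - 871/246)*125527 = -109074565/246*125527 = -13691802920755/246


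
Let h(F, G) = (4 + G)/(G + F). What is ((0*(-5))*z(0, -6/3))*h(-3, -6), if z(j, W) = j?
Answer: 0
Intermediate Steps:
h(F, G) = (4 + G)/(F + G)
((0*(-5))*z(0, -6/3))*h(-3, -6) = ((0*(-5))*0)*((4 - 6)/(-3 - 6)) = (0*0)*(-2/(-9)) = 0*(-⅑*(-2)) = 0*(2/9) = 0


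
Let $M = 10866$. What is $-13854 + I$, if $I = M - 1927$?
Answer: $-4915$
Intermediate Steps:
$I = 8939$ ($I = 10866 - 1927 = 8939$)
$-13854 + I = -13854 + 8939 = -4915$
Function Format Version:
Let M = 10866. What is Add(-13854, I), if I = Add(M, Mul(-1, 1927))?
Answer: -4915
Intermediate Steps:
I = 8939 (I = Add(10866, Mul(-1, 1927)) = Add(10866, -1927) = 8939)
Add(-13854, I) = Add(-13854, 8939) = -4915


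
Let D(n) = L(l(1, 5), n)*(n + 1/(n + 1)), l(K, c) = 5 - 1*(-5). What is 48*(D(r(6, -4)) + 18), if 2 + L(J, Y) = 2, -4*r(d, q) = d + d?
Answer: 864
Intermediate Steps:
l(K, c) = 10 (l(K, c) = 5 + 5 = 10)
r(d, q) = -d/2 (r(d, q) = -(d + d)/4 = -d/2)
L(J, Y) = 0 (L(J, Y) = -2 + 2 = 0)
D(n) = 0 (D(n) = 0*(n + 1/(n + 1)) = 0*(n + 1/(1 + n)) = 0)
48*(D(r(6, -4)) + 18) = 48*(0 + 18) = 48*18 = 864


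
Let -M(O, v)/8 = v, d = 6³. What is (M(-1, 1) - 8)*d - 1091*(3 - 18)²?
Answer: -248931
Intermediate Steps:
d = 216
M(O, v) = -8*v
(M(-1, 1) - 8)*d - 1091*(3 - 18)² = (-8*1 - 8)*216 - 1091*(3 - 18)² = (-8 - 8)*216 - 1091*(-15)² = -16*216 - 1091*225 = -3456 - 245475 = -248931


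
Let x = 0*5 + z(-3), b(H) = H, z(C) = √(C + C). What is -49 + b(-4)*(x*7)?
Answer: -49 - 28*I*√6 ≈ -49.0 - 68.586*I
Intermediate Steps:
z(C) = √2*√C (z(C) = √(2*C) = √2*√C)
x = I*√6 (x = 0*5 + √2*√(-3) = 0 + √2*(I*√3) = 0 + I*√6 = I*√6 ≈ 2.4495*I)
-49 + b(-4)*(x*7) = -49 - 4*I*√6*7 = -49 - 28*I*√6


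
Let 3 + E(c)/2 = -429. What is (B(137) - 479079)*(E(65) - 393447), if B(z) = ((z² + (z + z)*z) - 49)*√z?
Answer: 188906119569 - 22183148238*√137 ≈ -7.0741e+10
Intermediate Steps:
E(c) = -864 (E(c) = -6 + 2*(-429) = -6 - 858 = -864)
B(z) = √z*(-49 + 3*z²) (B(z) = ((z² + (2*z)*z) - 49)*√z = ((z² + 2*z²) - 49)*√z = (3*z² - 49)*√z = (-49 + 3*z²)*√z = √z*(-49 + 3*z²))
(B(137) - 479079)*(E(65) - 393447) = (√137*(-49 + 3*137²) - 479079)*(-864 - 393447) = (√137*(-49 + 3*18769) - 479079)*(-394311) = (√137*(-49 + 56307) - 479079)*(-394311) = (√137*56258 - 479079)*(-394311) = (56258*√137 - 479079)*(-394311) = (-479079 + 56258*√137)*(-394311) = 188906119569 - 22183148238*√137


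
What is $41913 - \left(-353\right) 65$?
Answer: $64858$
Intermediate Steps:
$41913 - \left(-353\right) 65 = 41913 - -22945 = 41913 + 22945 = 64858$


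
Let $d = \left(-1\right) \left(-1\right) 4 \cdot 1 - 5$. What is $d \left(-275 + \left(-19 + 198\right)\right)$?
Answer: $96$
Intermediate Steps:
$d = -1$ ($d = 1 \cdot 4 \cdot 1 - 5 = 4 \cdot 1 - 5 = 4 - 5 = -1$)
$d \left(-275 + \left(-19 + 198\right)\right) = - (-275 + \left(-19 + 198\right)) = - (-275 + 179) = \left(-1\right) \left(-96\right) = 96$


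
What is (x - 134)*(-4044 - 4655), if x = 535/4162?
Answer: 4846847927/4162 ≈ 1.1645e+6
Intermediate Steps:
x = 535/4162 (x = 535*(1/4162) = 535/4162 ≈ 0.12854)
(x - 134)*(-4044 - 4655) = (535/4162 - 134)*(-4044 - 4655) = -557173/4162*(-8699) = 4846847927/4162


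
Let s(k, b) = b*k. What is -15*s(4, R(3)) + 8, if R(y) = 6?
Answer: -352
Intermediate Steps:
-15*s(4, R(3)) + 8 = -90*4 + 8 = -15*24 + 8 = -360 + 8 = -352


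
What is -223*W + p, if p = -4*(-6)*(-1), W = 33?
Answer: -7383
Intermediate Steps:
p = -24 (p = 24*(-1) = -24)
-223*W + p = -223*33 - 24 = -7359 - 24 = -7383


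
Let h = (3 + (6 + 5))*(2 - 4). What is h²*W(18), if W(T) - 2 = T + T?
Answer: 29792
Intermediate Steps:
h = -28 (h = (3 + 11)*(-2) = 14*(-2) = -28)
W(T) = 2 + 2*T (W(T) = 2 + (T + T) = 2 + 2*T)
h²*W(18) = (-28)²*(2 + 2*18) = 784*(2 + 36) = 784*38 = 29792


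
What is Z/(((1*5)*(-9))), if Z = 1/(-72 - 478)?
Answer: 1/24750 ≈ 4.0404e-5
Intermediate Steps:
Z = -1/550 (Z = 1/(-550) = -1/550 ≈ -0.0018182)
Z/(((1*5)*(-9))) = -1/(550*((1*5)*(-9))) = -1/(550*(5*(-9))) = -1/550/(-45) = -1/550*(-1/45) = 1/24750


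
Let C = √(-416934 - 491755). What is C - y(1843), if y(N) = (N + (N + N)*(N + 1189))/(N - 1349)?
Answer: -588305/26 + I*√908689 ≈ -22627.0 + 953.25*I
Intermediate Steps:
y(N) = (N + 2*N*(1189 + N))/(-1349 + N) (y(N) = (N + (2*N)*(1189 + N))/(-1349 + N) = (N + 2*N*(1189 + N))/(-1349 + N))
C = I*√908689 (C = √(-908689) = I*√908689 ≈ 953.25*I)
C - y(1843) = I*√908689 - 1843*(2379 + 2*1843)/(-1349 + 1843) = I*√908689 - 1843*(2379 + 3686)/494 = I*√908689 - 1843*6065/494 = I*√908689 - 1*588305/26 = I*√908689 - 588305/26 = -588305/26 + I*√908689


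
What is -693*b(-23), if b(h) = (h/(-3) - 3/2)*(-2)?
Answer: 8547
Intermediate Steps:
b(h) = 3 + 2*h/3 (b(h) = (h*(-⅓) - 3*½)*(-2) = (-h/3 - 3/2)*(-2) = (-3/2 - h/3)*(-2) = 3 + 2*h/3)
-693*b(-23) = -693*(3 + (⅔)*(-23)) = -693*(3 - 46/3) = -693*(-37/3) = 8547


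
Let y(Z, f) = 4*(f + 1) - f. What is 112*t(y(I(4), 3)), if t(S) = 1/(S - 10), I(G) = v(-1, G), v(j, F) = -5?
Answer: 112/3 ≈ 37.333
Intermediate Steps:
I(G) = -5
y(Z, f) = 4 + 3*f (y(Z, f) = 4*(1 + f) - f = (4 + 4*f) - f = 4 + 3*f)
t(S) = 1/(-10 + S)
112*t(y(I(4), 3)) = 112/(-10 + (4 + 3*3)) = 112/(-10 + (4 + 9)) = 112/(-10 + 13) = 112/3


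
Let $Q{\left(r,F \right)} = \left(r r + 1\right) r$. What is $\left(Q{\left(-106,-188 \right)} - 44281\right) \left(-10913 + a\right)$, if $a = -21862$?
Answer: $40490333325$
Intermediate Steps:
$Q{\left(r,F \right)} = r \left(1 + r^{2}\right)$ ($Q{\left(r,F \right)} = \left(r^{2} + 1\right) r = \left(1 + r^{2}\right) r = r \left(1 + r^{2}\right)$)
$\left(Q{\left(-106,-188 \right)} - 44281\right) \left(-10913 + a\right) = \left(\left(-106 + \left(-106\right)^{3}\right) - 44281\right) \left(-10913 - 21862\right) = \left(\left(-106 - 1191016\right) - 44281\right) \left(-32775\right) = \left(-1191122 - 44281\right) \left(-32775\right) = \left(-1235403\right) \left(-32775\right) = 40490333325$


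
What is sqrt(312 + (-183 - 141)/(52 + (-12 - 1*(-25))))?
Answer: 2*sqrt(324285)/65 ≈ 17.522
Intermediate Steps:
sqrt(312 + (-183 - 141)/(52 + (-12 - 1*(-25)))) = sqrt(312 - 324/(52 + (-12 + 25))) = sqrt(312 - 324/(52 + 13)) = sqrt(312 - 324/65) = sqrt(19956/65) = 2*sqrt(324285)/65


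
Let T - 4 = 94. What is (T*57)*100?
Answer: 558600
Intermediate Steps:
T = 98 (T = 4 + 94 = 98)
(T*57)*100 = (98*57)*100 = 5586*100 = 558600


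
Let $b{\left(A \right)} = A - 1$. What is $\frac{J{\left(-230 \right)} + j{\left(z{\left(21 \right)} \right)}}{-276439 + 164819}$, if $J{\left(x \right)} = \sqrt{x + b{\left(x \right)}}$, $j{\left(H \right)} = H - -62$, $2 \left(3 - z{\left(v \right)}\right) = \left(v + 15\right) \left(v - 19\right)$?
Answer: $- \frac{29}{111620} - \frac{i \sqrt{461}}{111620} \approx -0.00025981 - 0.00019236 i$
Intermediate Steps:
$b{\left(A \right)} = -1 + A$ ($b{\left(A \right)} = A - 1 = -1 + A$)
$z{\left(v \right)} = 3 - \frac{\left(-19 + v\right) \left(15 + v\right)}{2}$ ($z{\left(v \right)} = 3 - \frac{\left(v + 15\right) \left(v - 19\right)}{2} = 3 - \frac{\left(15 + v\right) \left(-19 + v\right)}{2} = 3 - \frac{\left(-19 + v\right) \left(15 + v\right)}{2}$)
$j{\left(H \right)} = 62 + H$ ($j{\left(H \right)} = H + 62 = 62 + H$)
$J{\left(x \right)} = \sqrt{-1 + 2 x}$ ($J{\left(x \right)} = \sqrt{x + \left(-1 + x\right)} = \sqrt{-1 + 2 x}$)
$\frac{J{\left(-230 \right)} + j{\left(z{\left(21 \right)} \right)}}{-276439 + 164819} = \frac{\sqrt{-1 + 2 \left(-230\right)} + \left(62 + \left(\frac{291}{2} + 2 \cdot 21 - \frac{21^{2}}{2}\right)\right)}{-276439 + 164819} = \frac{\sqrt{-1 - 460} + \left(62 + \left(\frac{291}{2} + 42 - \frac{441}{2}\right)\right)}{-111620} = \left(\sqrt{-461} + \left(62 + \left(\frac{291}{2} + 42 - \frac{441}{2}\right)\right)\right) \left(- \frac{1}{111620}\right) = \left(i \sqrt{461} + \left(62 - 33\right)\right) \left(- \frac{1}{111620}\right) = \left(i \sqrt{461} + 29\right) \left(- \frac{1}{111620}\right) = \left(29 + i \sqrt{461}\right) \left(- \frac{1}{111620}\right) = - \frac{29}{111620} - \frac{i \sqrt{461}}{111620}$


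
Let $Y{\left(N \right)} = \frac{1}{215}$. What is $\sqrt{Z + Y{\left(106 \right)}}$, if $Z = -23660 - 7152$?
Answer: $\frac{i \sqrt{1424284485}}{215} \approx 175.53 i$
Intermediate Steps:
$Y{\left(N \right)} = \frac{1}{215}$
$Z = -30812$ ($Z = -23660 - 7152 = -30812$)
$\sqrt{Z + Y{\left(106 \right)}} = \sqrt{-30812 + \frac{1}{215}} = \sqrt{- \frac{6624579}{215}} = \frac{i \sqrt{1424284485}}{215}$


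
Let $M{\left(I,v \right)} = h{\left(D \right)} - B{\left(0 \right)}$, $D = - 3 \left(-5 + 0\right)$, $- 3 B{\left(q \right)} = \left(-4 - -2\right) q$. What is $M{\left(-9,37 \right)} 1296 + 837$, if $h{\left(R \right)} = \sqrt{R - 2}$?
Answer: $837 + 1296 \sqrt{13} \approx 5509.8$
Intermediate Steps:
$B{\left(q \right)} = \frac{2 q}{3}$ ($B{\left(q \right)} = - \frac{\left(-4 - -2\right) q}{3} = - \frac{\left(-4 + \left(-1 + 3\right)\right) q}{3} = - \frac{\left(-4 + 2\right) q}{3} = - \frac{\left(-2\right) q}{3} = \frac{2 q}{3}$)
$D = 15$ ($D = \left(-3\right) \left(-5\right) = 15$)
$h{\left(R \right)} = \sqrt{-2 + R}$
$M{\left(I,v \right)} = \sqrt{13}$ ($M{\left(I,v \right)} = \sqrt{-2 + 15} - \frac{2}{3} \cdot 0 = \sqrt{13} - 0 = \sqrt{13} + 0 = \sqrt{13}$)
$M{\left(-9,37 \right)} 1296 + 837 = \sqrt{13} \cdot 1296 + 837 = 1296 \sqrt{13} + 837 = 837 + 1296 \sqrt{13}$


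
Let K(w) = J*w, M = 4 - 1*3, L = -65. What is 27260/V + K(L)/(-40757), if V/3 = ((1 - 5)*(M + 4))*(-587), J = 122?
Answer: 69516521/71773077 ≈ 0.96856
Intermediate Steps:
M = 1 (M = 4 - 3 = 1)
K(w) = 122*w
V = 35220 (V = 3*(((1 - 5)*(1 + 4))*(-587)) = 3*(-4*5*(-587)) = 3*(-20*(-587)) = 3*11740 = 35220)
27260/V + K(L)/(-40757) = 27260/35220 + (122*(-65))/(-40757) = 27260*(1/35220) - 7930*(-1/40757) = 1363/1761 + 7930/40757 = 69516521/71773077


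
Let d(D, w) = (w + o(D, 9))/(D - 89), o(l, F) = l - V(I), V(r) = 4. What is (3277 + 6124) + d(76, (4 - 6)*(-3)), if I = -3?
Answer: 9395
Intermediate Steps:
o(l, F) = -4 + l (o(l, F) = l - 1*4 = l - 4 = -4 + l)
d(D, w) = (-4 + D + w)/(-89 + D) (d(D, w) = (w + (-4 + D))/(D - 89) = (-4 + D + w)/(-89 + D))
(3277 + 6124) + d(76, (4 - 6)*(-3)) = (3277 + 6124) + (-4 + 76 + (4 - 6)*(-3))/(-89 + 76) = 9401 + (-4 + 76 - 2*(-3))/(-13) = 9401 - (-4 + 76 + 6)/13 = 9401 - 1/13*78 = 9401 - 6 = 9395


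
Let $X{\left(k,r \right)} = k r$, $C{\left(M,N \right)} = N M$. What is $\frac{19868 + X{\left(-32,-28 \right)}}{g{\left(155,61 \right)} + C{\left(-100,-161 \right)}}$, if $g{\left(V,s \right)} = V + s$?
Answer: $\frac{5191}{4079} \approx 1.2726$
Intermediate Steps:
$C{\left(M,N \right)} = M N$
$\frac{19868 + X{\left(-32,-28 \right)}}{g{\left(155,61 \right)} + C{\left(-100,-161 \right)}} = \frac{19868 - -896}{\left(155 + 61\right) - -16100} = \frac{19868 + 896}{216 + 16100} = \frac{20764}{16316} = 20764 \cdot \frac{1}{16316} = \frac{5191}{4079}$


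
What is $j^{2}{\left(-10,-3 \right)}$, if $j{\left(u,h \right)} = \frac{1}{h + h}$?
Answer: $\frac{1}{36} \approx 0.027778$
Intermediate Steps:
$j{\left(u,h \right)} = \frac{1}{2 h}$
$j^{2}{\left(-10,-3 \right)} = \left(\frac{1}{2 \left(-3\right)}\right)^{2} = \left(\frac{1}{2} \left(- \frac{1}{3}\right)\right)^{2} = \left(- \frac{1}{6}\right)^{2} = \frac{1}{36}$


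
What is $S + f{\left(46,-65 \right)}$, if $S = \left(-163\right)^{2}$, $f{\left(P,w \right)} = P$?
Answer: $26615$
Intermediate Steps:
$S = 26569$
$S + f{\left(46,-65 \right)} = 26569 + 46 = 26615$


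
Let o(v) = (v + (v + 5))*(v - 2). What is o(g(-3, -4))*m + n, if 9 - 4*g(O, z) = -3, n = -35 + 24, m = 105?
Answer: 1144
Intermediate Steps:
n = -11
g(O, z) = 3 (g(O, z) = 9/4 - ¼*(-3) = 9/4 + ¾ = 3)
o(v) = (-2 + v)*(5 + 2*v) (o(v) = (v + (5 + v))*(-2 + v) = (5 + 2*v)*(-2 + v) = (-2 + v)*(5 + 2*v))
o(g(-3, -4))*m + n = (-10 + 3 + 2*3²)*105 - 11 = (-10 + 3 + 2*9)*105 - 11 = (-10 + 3 + 18)*105 - 11 = 11*105 - 11 = 1155 - 11 = 1144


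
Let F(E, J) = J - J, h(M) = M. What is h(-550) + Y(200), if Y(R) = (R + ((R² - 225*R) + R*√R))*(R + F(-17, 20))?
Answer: -960550 + 400000*√2 ≈ -3.9486e+5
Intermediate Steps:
F(E, J) = 0
Y(R) = R*(R² + R^(3/2) - 224*R) (Y(R) = (R + ((R² - 225*R) + R*√R))*(R + 0) = (R + ((R² - 225*R) + R^(3/2)))*R = (R + (R² + R^(3/2) - 225*R))*R = (R² + R^(3/2) - 224*R)*R = R*(R² + R^(3/2) - 224*R))
h(-550) + Y(200) = -550 + (200³ + 200^(5/2) - 224*200²) = -550 + (8000000 + 400000*√2 - 224*40000) = -550 + (8000000 + 400000*√2 - 8960000) = -550 + (-960000 + 400000*√2) = -960550 + 400000*√2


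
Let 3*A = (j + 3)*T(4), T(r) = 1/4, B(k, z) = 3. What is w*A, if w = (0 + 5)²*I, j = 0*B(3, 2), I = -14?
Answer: -175/2 ≈ -87.500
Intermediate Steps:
T(r) = ¼
j = 0 (j = 0*3 = 0)
w = -350 (w = (0 + 5)²*(-14) = 5²*(-14) = 25*(-14) = -350)
A = ¼ (A = ((0 + 3)*(¼))/3 = (3*(¼))/3 = (⅓)*(¾) = ¼ ≈ 0.25000)
w*A = -350*¼ = -175/2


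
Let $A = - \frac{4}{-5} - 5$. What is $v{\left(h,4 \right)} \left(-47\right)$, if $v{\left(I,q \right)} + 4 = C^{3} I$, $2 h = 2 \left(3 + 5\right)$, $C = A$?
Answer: $\frac{3505636}{125} \approx 28045.0$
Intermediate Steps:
$A = - \frac{21}{5}$ ($A = \left(-4\right) \left(- \frac{1}{5}\right) - 5 = \frac{4}{5} - 5 = - \frac{21}{5} \approx -4.2$)
$C = - \frac{21}{5} \approx -4.2$
$h = 8$ ($h = \frac{2 \left(3 + 5\right)}{2} = \frac{2 \cdot 8}{2} = \frac{1}{2} \cdot 16 = 8$)
$v{\left(I,q \right)} = -4 - \frac{9261 I}{125}$ ($v{\left(I,q \right)} = -4 + \left(- \frac{21}{5}\right)^{3} I = -4 - \frac{9261 I}{125}$)
$v{\left(h,4 \right)} \left(-47\right) = \left(-4 - \frac{74088}{125}\right) \left(-47\right) = \left(- \frac{74588}{125}\right) \left(-47\right) = \frac{3505636}{125}$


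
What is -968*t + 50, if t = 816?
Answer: -789838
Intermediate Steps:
-968*t + 50 = -968*816 + 50 = -789888 + 50 = -789838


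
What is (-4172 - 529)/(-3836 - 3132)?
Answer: 4701/6968 ≈ 0.67466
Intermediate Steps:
(-4172 - 529)/(-3836 - 3132) = -4701/(-6968) = -4701*(-1/6968) = 4701/6968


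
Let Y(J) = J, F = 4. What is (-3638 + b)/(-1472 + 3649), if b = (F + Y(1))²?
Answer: -3613/2177 ≈ -1.6596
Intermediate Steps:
b = 25 (b = (4 + 1)² = 5² = 25)
(-3638 + b)/(-1472 + 3649) = (-3638 + 25)/(-1472 + 3649) = -3613/2177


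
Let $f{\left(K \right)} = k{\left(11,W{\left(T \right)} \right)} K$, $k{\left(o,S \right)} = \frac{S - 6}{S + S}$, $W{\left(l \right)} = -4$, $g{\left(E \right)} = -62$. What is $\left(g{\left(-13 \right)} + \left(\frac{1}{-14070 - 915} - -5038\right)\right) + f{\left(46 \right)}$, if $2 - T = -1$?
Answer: $\frac{150853993}{29970} \approx 5033.5$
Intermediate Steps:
$T = 3$ ($T = 2 - -1 = 2 + 1 = 3$)
$k{\left(o,S \right)} = \frac{-6 + S}{2 S}$
$f{\left(K \right)} = \frac{5 K}{4}$ ($f{\left(K \right)} = \frac{-6 - 4}{2 \left(-4\right)} K = \frac{1}{2} \left(- \frac{1}{4}\right) \left(-10\right) K = \frac{5 K}{4}$)
$\left(g{\left(-13 \right)} + \left(\frac{1}{-14070 - 915} - -5038\right)\right) + f{\left(46 \right)} = \left(-62 + \left(\frac{1}{-14070 - 915} - -5038\right)\right) + \frac{5}{4} \cdot 46 = \left(-62 + \left(\frac{1}{-14985} + 5038\right)\right) + \frac{115}{2} = \left(-62 + \left(- \frac{1}{14985} + 5038\right)\right) + \frac{115}{2} = \left(-62 + \frac{75494429}{14985}\right) + \frac{115}{2} = \frac{74565359}{14985} + \frac{115}{2} = \frac{150853993}{29970}$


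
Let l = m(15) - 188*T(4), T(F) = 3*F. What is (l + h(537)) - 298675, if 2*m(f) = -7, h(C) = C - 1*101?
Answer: -600997/2 ≈ -3.0050e+5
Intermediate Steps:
h(C) = -101 + C (h(C) = C - 101 = -101 + C)
m(f) = -7/2 (m(f) = (½)*(-7) = -7/2)
l = -4519/2 (l = -7/2 - 564*4 = -7/2 - 188*12 = -7/2 - 2256 = -4519/2 ≈ -2259.5)
(l + h(537)) - 298675 = (-4519/2 + (-101 + 537)) - 298675 = (-4519/2 + 436) - 298675 = -3647/2 - 298675 = -600997/2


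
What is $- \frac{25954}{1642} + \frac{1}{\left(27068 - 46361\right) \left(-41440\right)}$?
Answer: $- \frac{10375136415019}{656391076320} \approx -15.806$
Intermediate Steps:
$- \frac{25954}{1642} + \frac{1}{\left(27068 - 46361\right) \left(-41440\right)} = \left(-25954\right) \frac{1}{1642} + \frac{1}{-19293} \left(- \frac{1}{41440}\right) = - \frac{12977}{821} - - \frac{1}{799501920} = - \frac{12977}{821} + \frac{1}{799501920} = - \frac{10375136415019}{656391076320}$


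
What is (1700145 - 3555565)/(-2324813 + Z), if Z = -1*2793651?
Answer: 463855/1279616 ≈ 0.36250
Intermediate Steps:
Z = -2793651
(1700145 - 3555565)/(-2324813 + Z) = (1700145 - 3555565)/(-2324813 - 2793651) = -1855420/(-5118464) = -1855420*(-1/5118464) = 463855/1279616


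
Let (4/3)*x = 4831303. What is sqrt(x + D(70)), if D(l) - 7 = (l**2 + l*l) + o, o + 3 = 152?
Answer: sqrt(14533733)/2 ≈ 1906.2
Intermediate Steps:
x = 14493909/4 (x = (3/4)*4831303 = 14493909/4 ≈ 3.6235e+6)
o = 149 (o = -3 + 152 = 149)
D(l) = 156 + 2*l**2 (D(l) = 7 + ((l**2 + l*l) + 149) = 7 + ((l**2 + l**2) + 149) = 7 + (2*l**2 + 149) = 7 + (149 + 2*l**2) = 156 + 2*l**2)
sqrt(x + D(70)) = sqrt(14493909/4 + (156 + 2*70**2)) = sqrt(14493909/4 + (156 + 2*4900)) = sqrt(14493909/4 + (156 + 9800)) = sqrt(14493909/4 + 9956) = sqrt(14533733/4) = sqrt(14533733)/2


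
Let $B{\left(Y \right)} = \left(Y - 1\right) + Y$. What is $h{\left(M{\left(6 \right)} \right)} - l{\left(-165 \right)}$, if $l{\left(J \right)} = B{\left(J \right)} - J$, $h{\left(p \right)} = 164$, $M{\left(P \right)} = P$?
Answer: $330$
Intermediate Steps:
$B{\left(Y \right)} = -1 + 2 Y$ ($B{\left(Y \right)} = \left(-1 + Y\right) + Y = -1 + 2 Y$)
$l{\left(J \right)} = -1 + J$ ($l{\left(J \right)} = \left(-1 + 2 J\right) - J = -1 + J$)
$h{\left(M{\left(6 \right)} \right)} - l{\left(-165 \right)} = 164 - \left(-1 - 165\right) = 164 - -166 = 164 + 166 = 330$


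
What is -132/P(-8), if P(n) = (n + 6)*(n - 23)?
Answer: -66/31 ≈ -2.1290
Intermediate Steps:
P(n) = (-23 + n)*(6 + n) (P(n) = (6 + n)*(-23 + n) = (-23 + n)*(6 + n))
-132/P(-8) = -132/(-138 + (-8)² - 17*(-8)) = -132/(-138 + 64 + 136) = -132/62 = -132*1/62 = -66/31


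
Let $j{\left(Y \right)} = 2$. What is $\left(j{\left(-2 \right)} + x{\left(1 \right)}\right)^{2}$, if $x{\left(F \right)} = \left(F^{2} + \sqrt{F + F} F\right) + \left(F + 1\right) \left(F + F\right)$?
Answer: $\left(7 + \sqrt{2}\right)^{2} \approx 70.799$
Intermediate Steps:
$x{\left(F \right)} = F^{2} + \sqrt{2} F^{\frac{3}{2}} + 2 F \left(1 + F\right)$ ($x{\left(F \right)} = \left(F^{2} + \sqrt{2 F} F\right) + \left(1 + F\right) 2 F = \left(F^{2} + \sqrt{2} \sqrt{F} F\right) + 2 F \left(1 + F\right) = \left(F^{2} + \sqrt{2} F^{\frac{3}{2}}\right) + 2 F \left(1 + F\right) = F^{2} + \sqrt{2} F^{\frac{3}{2}} + 2 F \left(1 + F\right)$)
$\left(j{\left(-2 \right)} + x{\left(1 \right)}\right)^{2} = \left(2 + \left(2 \cdot 1 + 3 \cdot 1^{2} + \sqrt{2} \cdot 1^{\frac{3}{2}}\right)\right)^{2} = \left(2 + \left(2 + 3 \cdot 1 + \sqrt{2} \cdot 1\right)\right)^{2} = \left(2 + \left(2 + 3 + \sqrt{2}\right)\right)^{2} = \left(2 + \left(5 + \sqrt{2}\right)\right)^{2} = \left(7 + \sqrt{2}\right)^{2}$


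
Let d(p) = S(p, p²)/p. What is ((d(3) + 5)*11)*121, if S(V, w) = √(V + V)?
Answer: 6655 + 1331*√6/3 ≈ 7741.8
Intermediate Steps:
S(V, w) = √2*√V (S(V, w) = √(2*V) = √2*√V)
d(p) = √2/√p (d(p) = (√2*√p)/p = √2/√p)
((d(3) + 5)*11)*121 = ((√2/√3 + 5)*11)*121 = ((√2*(√3/3) + 5)*11)*121 = ((√6/3 + 5)*11)*121 = ((5 + √6/3)*11)*121 = (55 + 11*√6/3)*121 = 6655 + 1331*√6/3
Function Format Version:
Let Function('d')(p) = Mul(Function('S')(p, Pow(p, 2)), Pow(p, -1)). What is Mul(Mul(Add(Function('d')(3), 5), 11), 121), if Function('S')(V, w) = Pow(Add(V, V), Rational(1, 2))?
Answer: Add(6655, Mul(Rational(1331, 3), Pow(6, Rational(1, 2)))) ≈ 7741.8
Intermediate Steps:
Function('S')(V, w) = Mul(Pow(2, Rational(1, 2)), Pow(V, Rational(1, 2))) (Function('S')(V, w) = Pow(Mul(2, V), Rational(1, 2)) = Mul(Pow(2, Rational(1, 2)), Pow(V, Rational(1, 2))))
Function('d')(p) = Mul(Pow(2, Rational(1, 2)), Pow(p, Rational(-1, 2))) (Function('d')(p) = Mul(Mul(Pow(2, Rational(1, 2)), Pow(p, Rational(1, 2))), Pow(p, -1)) = Mul(Pow(2, Rational(1, 2)), Pow(p, Rational(-1, 2))))
Mul(Mul(Add(Function('d')(3), 5), 11), 121) = Mul(Mul(Add(Mul(Pow(2, Rational(1, 2)), Pow(3, Rational(-1, 2))), 5), 11), 121) = Mul(Mul(Add(Mul(Pow(2, Rational(1, 2)), Mul(Rational(1, 3), Pow(3, Rational(1, 2)))), 5), 11), 121) = Mul(Mul(Add(Mul(Rational(1, 3), Pow(6, Rational(1, 2))), 5), 11), 121) = Mul(Mul(Add(5, Mul(Rational(1, 3), Pow(6, Rational(1, 2)))), 11), 121) = Mul(Add(55, Mul(Rational(11, 3), Pow(6, Rational(1, 2)))), 121) = Add(6655, Mul(Rational(1331, 3), Pow(6, Rational(1, 2))))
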